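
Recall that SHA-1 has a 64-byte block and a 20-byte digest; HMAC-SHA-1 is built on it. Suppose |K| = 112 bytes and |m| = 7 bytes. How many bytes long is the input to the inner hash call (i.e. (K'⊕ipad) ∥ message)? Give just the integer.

71

Key is 112 > 64 bytes, so it is hashed to 20 bytes then zero-padded to 64: |K'| = 64.
Inner input = (K'⊕ipad) ∥ m → 64 + 7 = 71 bytes.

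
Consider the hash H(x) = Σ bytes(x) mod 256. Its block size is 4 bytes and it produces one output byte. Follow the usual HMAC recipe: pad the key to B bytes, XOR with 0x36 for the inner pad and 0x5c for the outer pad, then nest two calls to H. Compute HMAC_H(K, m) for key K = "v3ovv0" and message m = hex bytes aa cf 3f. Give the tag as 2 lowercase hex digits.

d8

Key "v3ovv0" = 76 33 6f 76 76 30 is 6 bytes > B = 4, so hash it first: H(key) = 34, then zero-pad to 4 bytes: K' = 34 00 00 00.
K' ⊕ ipad = 02 36 36 36.  K' ⊕ opad = 68 5c 5c 5c.
Inner input = (K'⊕ipad) ∥ m = 02 36 36 36 ∥ aa cf 3f.
Inner hash: sum = 2+54+54+54+170+207+63 = 604; mod 256 = 92 → 5c.
Outer input = (K'⊕opad) ∥ inner = 68 5c 5c 5c ∥ 5c.
Outer hash (tag): sum = 104+92+92+92+92 = 472; mod 256 = 216 → d8.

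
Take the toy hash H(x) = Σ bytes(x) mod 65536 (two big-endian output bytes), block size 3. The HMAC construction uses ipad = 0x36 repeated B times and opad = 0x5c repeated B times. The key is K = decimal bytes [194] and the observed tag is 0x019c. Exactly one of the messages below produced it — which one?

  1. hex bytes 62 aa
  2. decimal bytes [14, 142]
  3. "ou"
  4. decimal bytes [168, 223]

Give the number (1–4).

3

Key decimal bytes [194] = c2 is 1 byte ≤ B = 3; zero-pad to 3 bytes: K' = c2 00 00.
K' ⊕ ipad = f4 36 36; K' ⊕ opad = 9e 5c 5c.
m1: inner = H(f4 36 36 62 aa) = 02 6c; tag = H(9e 5c 5c 02 6c) = 01c4
m2: inner = H(f4 36 36 0e 8e) = 01 fc; tag = H(9e 5c 5c 01 fc) = 0253
m3: inner = H(f4 36 36 6f 75) = 02 44; tag = H(9e 5c 5c 02 44) = 019c ← matches
m4: inner = H(f4 36 36 a8 df) = 02 e7; tag = H(9e 5c 5c 02 e7) = 023f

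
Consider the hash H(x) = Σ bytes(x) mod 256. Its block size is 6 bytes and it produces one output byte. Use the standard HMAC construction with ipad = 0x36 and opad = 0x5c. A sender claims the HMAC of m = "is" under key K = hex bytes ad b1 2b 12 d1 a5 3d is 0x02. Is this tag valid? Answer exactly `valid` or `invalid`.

invalid

Key hex bytes ad b1 2b 12 d1 a5 3d is 7 bytes > B = 6, so hash it first: H(key) = 4e, then zero-pad to 6 bytes: K' = 4e 00 00 00 00 00.
K' ⊕ ipad = 78 36 36 36 36 36; K' ⊕ opad = 12 5c 5c 5c 5c 5c.
Inner hash: sum = 120+54+54+54+54+54+105+115 = 610; mod 256 = 98 → 62.
Outer hash (recomputed tag): sum = 18+92+92+92+92+92+98 = 576; mod 256 = 64 → 40.
Recomputed tag = 40; claimed = 02 → mismatch.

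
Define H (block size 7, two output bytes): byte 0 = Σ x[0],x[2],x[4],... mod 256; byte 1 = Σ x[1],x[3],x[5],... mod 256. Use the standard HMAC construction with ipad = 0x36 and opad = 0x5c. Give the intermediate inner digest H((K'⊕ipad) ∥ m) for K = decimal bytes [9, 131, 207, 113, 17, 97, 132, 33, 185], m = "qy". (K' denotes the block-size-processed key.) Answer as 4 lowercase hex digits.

2b1d

Key decimal bytes [9, 131, 207, 113, 17, 97, 132, 33, 185] = 09 83 cf 71 11 61 84 21 b9 is 9 bytes > B = 7, so hash it first: H(key) = 26 76, then zero-pad to 7 bytes: K' = 26 76 00 00 00 00 00.
K' ⊕ ipad = 10 40 36 36 36 36 36.
Inner input = 10 40 36 36 36 36 36 ∥ 71 79.
Inner hash: even-index sum = 299 mod 256 = 43; odd-index sum = 285 mod 256 = 29 → 2b 1d.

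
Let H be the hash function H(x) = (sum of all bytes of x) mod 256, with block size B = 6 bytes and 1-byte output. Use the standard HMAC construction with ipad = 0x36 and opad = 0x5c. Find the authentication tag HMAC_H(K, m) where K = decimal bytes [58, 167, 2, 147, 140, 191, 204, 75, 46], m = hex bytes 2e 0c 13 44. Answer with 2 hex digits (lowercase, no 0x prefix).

Key decimal bytes [58, 167, 2, 147, 140, 191, 204, 75, 46] = 3a a7 02 93 8c bf cc 4b 2e is 9 bytes > B = 6, so hash it first: H(key) = 06, then zero-pad to 6 bytes: K' = 06 00 00 00 00 00.
K' ⊕ ipad = 30 36 36 36 36 36.  K' ⊕ opad = 5a 5c 5c 5c 5c 5c.
Inner input = (K'⊕ipad) ∥ m = 30 36 36 36 36 36 ∥ 2e 0c 13 44.
Inner hash: sum = 48+54+54+54+54+54+46+12+19+68 = 463; mod 256 = 207 → cf.
Outer input = (K'⊕opad) ∥ inner = 5a 5c 5c 5c 5c 5c ∥ cf.
Outer hash (tag): sum = 90+92+92+92+92+92+207 = 757; mod 256 = 245 → f5.

f5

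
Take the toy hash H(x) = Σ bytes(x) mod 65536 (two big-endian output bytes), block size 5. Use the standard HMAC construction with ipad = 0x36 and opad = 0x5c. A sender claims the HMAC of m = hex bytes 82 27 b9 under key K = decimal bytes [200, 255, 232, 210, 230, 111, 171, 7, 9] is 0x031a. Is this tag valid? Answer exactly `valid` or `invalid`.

valid

Key decimal bytes [200, 255, 232, 210, 230, 111, 171, 7, 9] = c8 ff e8 d2 e6 6f ab 07 09 is 9 bytes > B = 5, so hash it first: H(key) = 05 91, then zero-pad to 5 bytes: K' = 05 91 00 00 00.
K' ⊕ ipad = 33 a7 36 36 36; K' ⊕ opad = 59 cd 5c 5c 5c.
Inner hash: sum = 51+167+54+54+54+130+39+185 = 734 → 02 de.
Outer hash (recomputed tag): sum = 89+205+92+92+92+2+222 = 794 → 03 1a.
Recomputed tag = 031a; claimed = 031a → match.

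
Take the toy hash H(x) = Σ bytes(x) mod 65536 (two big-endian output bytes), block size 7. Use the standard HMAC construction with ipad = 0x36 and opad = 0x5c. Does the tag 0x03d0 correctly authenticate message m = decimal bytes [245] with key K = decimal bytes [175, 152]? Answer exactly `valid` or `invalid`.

Key decimal bytes [175, 152] = af 98 is 2 bytes ≤ B = 7; zero-pad to 7 bytes: K' = af 98 00 00 00 00 00.
K' ⊕ ipad = 99 ae 36 36 36 36 36; K' ⊕ opad = f3 c4 5c 5c 5c 5c 5c.
Inner hash: sum = 153+174+54+54+54+54+54+245 = 842 → 03 4a.
Outer hash (recomputed tag): sum = 243+196+92+92+92+92+92+3+74 = 976 → 03 d0.
Recomputed tag = 03d0; claimed = 03d0 → match.

valid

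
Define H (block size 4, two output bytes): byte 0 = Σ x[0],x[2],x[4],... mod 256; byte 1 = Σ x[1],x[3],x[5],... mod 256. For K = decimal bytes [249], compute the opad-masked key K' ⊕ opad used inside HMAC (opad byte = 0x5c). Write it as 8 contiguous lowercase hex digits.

a55c5c5c

Key decimal bytes [249] = f9 is 1 byte ≤ B = 4; zero-pad to 4 bytes: K' = f9 00 00 00.
XOR each byte with 0x5c: f9⊕5c=a5, 00⊕5c=5c, 00⊕5c=5c, 00⊕5c=5c.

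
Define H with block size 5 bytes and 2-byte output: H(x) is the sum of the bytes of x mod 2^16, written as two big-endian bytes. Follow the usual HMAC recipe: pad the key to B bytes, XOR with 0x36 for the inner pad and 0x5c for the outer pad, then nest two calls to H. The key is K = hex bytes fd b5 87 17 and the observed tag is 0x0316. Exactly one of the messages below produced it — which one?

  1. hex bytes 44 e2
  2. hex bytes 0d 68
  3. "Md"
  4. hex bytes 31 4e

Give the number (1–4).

3

Key hex bytes fd b5 87 17 is 4 bytes ≤ B = 5; zero-pad to 5 bytes: K' = fd b5 87 17 00.
K' ⊕ ipad = cb 83 b1 21 36; K' ⊕ opad = a1 e9 db 4b 5c.
m1: inner = H(cb 83 b1 21 36 44 e2) = 03 7c; tag = H(a1 e9 db 4b 5c 03 7c) = 038b
m2: inner = H(cb 83 b1 21 36 0d 68) = 02 cb; tag = H(a1 e9 db 4b 5c 02 cb) = 03d9
m3: inner = H(cb 83 b1 21 36 4d 64) = 03 07; tag = H(a1 e9 db 4b 5c 03 07) = 0316 ← matches
m4: inner = H(cb 83 b1 21 36 31 4e) = 02 d5; tag = H(a1 e9 db 4b 5c 02 d5) = 03e3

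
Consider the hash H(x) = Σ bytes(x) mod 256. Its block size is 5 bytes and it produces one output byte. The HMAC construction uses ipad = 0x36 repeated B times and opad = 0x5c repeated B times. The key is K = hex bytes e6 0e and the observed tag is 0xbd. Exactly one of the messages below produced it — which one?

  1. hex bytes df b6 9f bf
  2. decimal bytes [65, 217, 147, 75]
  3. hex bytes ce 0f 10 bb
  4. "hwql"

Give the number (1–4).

1

Key hex bytes e6 0e is 2 bytes ≤ B = 5; zero-pad to 5 bytes: K' = e6 0e 00 00 00.
K' ⊕ ipad = d0 38 36 36 36; K' ⊕ opad = ba 52 5c 5c 5c.
m1: inner = H(d0 38 36 36 36 df b6 9f bf) = 9d; tag = H(ba 52 5c 5c 5c 9d) = bd ← matches
m2: inner = H(d0 38 36 36 36 41 d9 93 4b) = a2; tag = H(ba 52 5c 5c 5c a2) = c2
m3: inner = H(d0 38 36 36 36 ce 0f 10 bb) = 52; tag = H(ba 52 5c 5c 5c 52) = 72
m4: inner = H(d0 38 36 36 36 68 77 71 6c) = 66; tag = H(ba 52 5c 5c 5c 66) = 86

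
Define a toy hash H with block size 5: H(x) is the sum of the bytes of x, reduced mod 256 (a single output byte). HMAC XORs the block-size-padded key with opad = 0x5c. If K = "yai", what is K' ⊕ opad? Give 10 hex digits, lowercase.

253d355c5c

Key "yai" = 79 61 69 is 3 bytes ≤ B = 5; zero-pad to 5 bytes: K' = 79 61 69 00 00.
XOR each byte with 0x5c: 79⊕5c=25, 61⊕5c=3d, 69⊕5c=35, 00⊕5c=5c, 00⊕5c=5c.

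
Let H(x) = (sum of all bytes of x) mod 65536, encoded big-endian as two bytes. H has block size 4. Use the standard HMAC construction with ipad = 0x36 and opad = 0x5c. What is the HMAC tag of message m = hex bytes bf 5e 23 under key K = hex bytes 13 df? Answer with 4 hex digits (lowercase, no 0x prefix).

0246

Key hex bytes 13 df is 2 bytes ≤ B = 4; zero-pad to 4 bytes: K' = 13 df 00 00.
K' ⊕ ipad = 25 e9 36 36.  K' ⊕ opad = 4f 83 5c 5c.
Inner input = (K'⊕ipad) ∥ m = 25 e9 36 36 ∥ bf 5e 23.
Inner hash: sum = 37+233+54+54+191+94+35 = 698 → 02 ba.
Outer input = (K'⊕opad) ∥ inner = 4f 83 5c 5c ∥ 02 ba.
Outer hash (tag): sum = 79+131+92+92+2+186 = 582 → 02 46.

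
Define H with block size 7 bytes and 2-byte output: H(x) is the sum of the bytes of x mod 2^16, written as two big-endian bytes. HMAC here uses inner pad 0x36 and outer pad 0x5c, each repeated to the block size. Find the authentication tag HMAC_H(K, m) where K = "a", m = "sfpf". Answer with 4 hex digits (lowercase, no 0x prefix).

02b2

Key "a" = 61 is 1 byte ≤ B = 7; zero-pad to 7 bytes: K' = 61 00 00 00 00 00 00.
K' ⊕ ipad = 57 36 36 36 36 36 36.  K' ⊕ opad = 3d 5c 5c 5c 5c 5c 5c.
Inner input = (K'⊕ipad) ∥ m = 57 36 36 36 36 36 36 ∥ 73 66 70 66.
Inner hash: sum = 87+54+54+54+54+54+54+115+102+112+102 = 842 → 03 4a.
Outer input = (K'⊕opad) ∥ inner = 3d 5c 5c 5c 5c 5c 5c ∥ 03 4a.
Outer hash (tag): sum = 61+92+92+92+92+92+92+3+74 = 690 → 02 b2.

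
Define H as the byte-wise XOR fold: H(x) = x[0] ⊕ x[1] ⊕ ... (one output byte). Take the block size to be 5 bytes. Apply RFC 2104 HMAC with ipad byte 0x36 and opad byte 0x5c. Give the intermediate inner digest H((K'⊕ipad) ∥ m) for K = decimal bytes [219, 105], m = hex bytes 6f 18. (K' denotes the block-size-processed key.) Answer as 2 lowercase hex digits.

f3

Key decimal bytes [219, 105] = db 69 is 2 bytes ≤ B = 5; zero-pad to 5 bytes: K' = db 69 00 00 00.
K' ⊕ ipad = ed 5f 36 36 36.
Inner input = ed 5f 36 36 36 ∥ 6f 18.
Inner hash: XOR ed⊕5f⊕36⊕36⊕36⊕6f⊕18 = f3.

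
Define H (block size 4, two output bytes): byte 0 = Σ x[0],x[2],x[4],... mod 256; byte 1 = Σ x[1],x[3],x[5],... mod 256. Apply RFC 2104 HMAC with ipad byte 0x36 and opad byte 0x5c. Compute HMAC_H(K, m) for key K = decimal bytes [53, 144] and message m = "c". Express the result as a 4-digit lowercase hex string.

6104

Key decimal bytes [53, 144] = 35 90 is 2 bytes ≤ B = 4; zero-pad to 4 bytes: K' = 35 90 00 00.
K' ⊕ ipad = 03 a6 36 36.  K' ⊕ opad = 69 cc 5c 5c.
Inner input = (K'⊕ipad) ∥ m = 03 a6 36 36 ∥ 63.
Inner hash: even-index sum = 156 mod 256 = 156; odd-index sum = 220 mod 256 = 220 → 9c dc.
Outer input = (K'⊕opad) ∥ inner = 69 cc 5c 5c ∥ 9c dc.
Outer hash (tag): even-index sum = 353 mod 256 = 97; odd-index sum = 516 mod 256 = 4 → 61 04.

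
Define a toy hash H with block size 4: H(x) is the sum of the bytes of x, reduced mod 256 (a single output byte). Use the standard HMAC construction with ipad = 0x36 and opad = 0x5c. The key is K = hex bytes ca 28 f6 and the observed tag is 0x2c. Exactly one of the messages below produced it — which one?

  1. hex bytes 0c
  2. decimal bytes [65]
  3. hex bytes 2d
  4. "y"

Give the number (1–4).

Key hex bytes ca 28 f6 is 3 bytes ≤ B = 4; zero-pad to 4 bytes: K' = ca 28 f6 00.
K' ⊕ ipad = fc 1e c0 36; K' ⊕ opad = 96 74 aa 5c.
m1: inner = H(fc 1e c0 36 0c) = 1c; tag = H(96 74 aa 5c 1c) = 2c ← matches
m2: inner = H(fc 1e c0 36 41) = 51; tag = H(96 74 aa 5c 51) = 61
m3: inner = H(fc 1e c0 36 2d) = 3d; tag = H(96 74 aa 5c 3d) = 4d
m4: inner = H(fc 1e c0 36 79) = 89; tag = H(96 74 aa 5c 89) = 99

1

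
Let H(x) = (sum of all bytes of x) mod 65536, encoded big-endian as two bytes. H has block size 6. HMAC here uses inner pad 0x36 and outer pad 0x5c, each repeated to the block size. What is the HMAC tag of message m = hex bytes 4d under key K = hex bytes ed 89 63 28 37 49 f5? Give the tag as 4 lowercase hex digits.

0294

Key hex bytes ed 89 63 28 37 49 f5 is 7 bytes > B = 6, so hash it first: H(key) = 03 76, then zero-pad to 6 bytes: K' = 03 76 00 00 00 00.
K' ⊕ ipad = 35 40 36 36 36 36.  K' ⊕ opad = 5f 2a 5c 5c 5c 5c.
Inner input = (K'⊕ipad) ∥ m = 35 40 36 36 36 36 ∥ 4d.
Inner hash: sum = 53+64+54+54+54+54+77 = 410 → 01 9a.
Outer input = (K'⊕opad) ∥ inner = 5f 2a 5c 5c 5c 5c ∥ 01 9a.
Outer hash (tag): sum = 95+42+92+92+92+92+1+154 = 660 → 02 94.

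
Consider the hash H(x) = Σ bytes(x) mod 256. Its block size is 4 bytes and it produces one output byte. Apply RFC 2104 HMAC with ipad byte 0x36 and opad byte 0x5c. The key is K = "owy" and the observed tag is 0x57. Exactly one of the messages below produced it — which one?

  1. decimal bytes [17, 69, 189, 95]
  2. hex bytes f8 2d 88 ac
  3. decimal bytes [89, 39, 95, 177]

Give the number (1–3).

Key "owy" = 6f 77 79 is 3 bytes ≤ B = 4; zero-pad to 4 bytes: K' = 6f 77 79 00.
K' ⊕ ipad = 59 41 4f 36; K' ⊕ opad = 33 2b 25 5c.
m1: inner = H(59 41 4f 36 11 45 bd 5f) = 91; tag = H(33 2b 25 5c 91) = 70
m2: inner = H(59 41 4f 36 f8 2d 88 ac) = 78; tag = H(33 2b 25 5c 78) = 57 ← matches
m3: inner = H(59 41 4f 36 59 27 5f b1) = af; tag = H(33 2b 25 5c af) = 8e

2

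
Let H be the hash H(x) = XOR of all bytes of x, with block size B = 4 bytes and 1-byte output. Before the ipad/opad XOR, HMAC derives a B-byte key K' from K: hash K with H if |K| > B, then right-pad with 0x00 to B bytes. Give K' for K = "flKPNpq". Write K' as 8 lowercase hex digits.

5e000000

|K| = 7 > B = 4, so first hash the key.
H(K): XOR 66⊕6c⊕4b⊕50⊕4e⊕70⊕71 = 5e.
Zero-pad H(K) = 5e to 4 bytes: K' = 5e 00 00 00.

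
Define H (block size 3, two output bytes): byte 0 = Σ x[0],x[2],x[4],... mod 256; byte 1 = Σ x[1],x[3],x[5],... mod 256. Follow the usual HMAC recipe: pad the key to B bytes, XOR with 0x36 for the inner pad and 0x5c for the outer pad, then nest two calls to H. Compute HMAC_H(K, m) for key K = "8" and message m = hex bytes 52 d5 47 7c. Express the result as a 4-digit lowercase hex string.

Key "8" = 38 is 1 byte ≤ B = 3; zero-pad to 3 bytes: K' = 38 00 00.
K' ⊕ ipad = 0e 36 36.  K' ⊕ opad = 64 5c 5c.
Inner input = (K'⊕ipad) ∥ m = 0e 36 36 ∥ 52 d5 47 7c.
Inner hash: even-index sum = 405 mod 256 = 149; odd-index sum = 207 mod 256 = 207 → 95 cf.
Outer input = (K'⊕opad) ∥ inner = 64 5c 5c ∥ 95 cf.
Outer hash (tag): even-index sum = 399 mod 256 = 143; odd-index sum = 241 mod 256 = 241 → 8f f1.

8ff1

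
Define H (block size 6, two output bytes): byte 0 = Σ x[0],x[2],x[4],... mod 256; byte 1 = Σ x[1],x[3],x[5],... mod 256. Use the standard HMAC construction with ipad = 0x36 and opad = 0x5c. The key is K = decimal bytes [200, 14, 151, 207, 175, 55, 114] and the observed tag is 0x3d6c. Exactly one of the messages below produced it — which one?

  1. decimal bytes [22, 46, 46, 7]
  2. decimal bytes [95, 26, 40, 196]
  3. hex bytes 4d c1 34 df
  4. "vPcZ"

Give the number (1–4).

Key decimal bytes [200, 14, 151, 207, 175, 55, 114] = c8 0e 97 cf af 37 72 is 7 bytes > B = 6, so hash it first: H(key) = 80 14, then zero-pad to 6 bytes: K' = 80 14 00 00 00 00.
K' ⊕ ipad = b6 22 36 36 36 36; K' ⊕ opad = dc 48 5c 5c 5c 5c.
m1: inner = H(b6 22 36 36 36 36 16 2e 2e 07) = 66 c3; tag = H(dc 48 5c 5c 5c 5c 66 c3) = fac3
m2: inner = H(b6 22 36 36 36 36 5f 1a 28 c4) = a9 6c; tag = H(dc 48 5c 5c 5c 5c a9 6c) = 3d6c ← matches
m3: inner = H(b6 22 36 36 36 36 4d c1 34 df) = a3 2e; tag = H(dc 48 5c 5c 5c 5c a3 2e) = 372e
m4: inner = H(b6 22 36 36 36 36 76 50 63 5a) = fb 38; tag = H(dc 48 5c 5c 5c 5c fb 38) = 8f38

2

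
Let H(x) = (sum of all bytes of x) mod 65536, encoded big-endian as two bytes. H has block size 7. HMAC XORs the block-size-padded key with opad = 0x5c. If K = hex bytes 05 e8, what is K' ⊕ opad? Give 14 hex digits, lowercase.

59b45c5c5c5c5c

Key hex bytes 05 e8 is 2 bytes ≤ B = 7; zero-pad to 7 bytes: K' = 05 e8 00 00 00 00 00.
XOR each byte with 0x5c: 05⊕5c=59, e8⊕5c=b4, 00⊕5c=5c, 00⊕5c=5c, 00⊕5c=5c, 00⊕5c=5c, 00⊕5c=5c.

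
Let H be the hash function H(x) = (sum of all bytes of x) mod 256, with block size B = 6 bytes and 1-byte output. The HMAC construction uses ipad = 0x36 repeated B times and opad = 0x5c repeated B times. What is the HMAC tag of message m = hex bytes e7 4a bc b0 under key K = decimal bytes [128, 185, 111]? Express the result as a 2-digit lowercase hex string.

Key decimal bytes [128, 185, 111] = 80 b9 6f is 3 bytes ≤ B = 6; zero-pad to 6 bytes: K' = 80 b9 6f 00 00 00.
K' ⊕ ipad = b6 8f 59 36 36 36.  K' ⊕ opad = dc e5 33 5c 5c 5c.
Inner input = (K'⊕ipad) ∥ m = b6 8f 59 36 36 36 ∥ e7 4a bc b0.
Inner hash: sum = 182+143+89+54+54+54+231+74+188+176 = 1245; mod 256 = 221 → dd.
Outer input = (K'⊕opad) ∥ inner = dc e5 33 5c 5c 5c ∥ dd.
Outer hash (tag): sum = 220+229+51+92+92+92+221 = 997; mod 256 = 229 → e5.

e5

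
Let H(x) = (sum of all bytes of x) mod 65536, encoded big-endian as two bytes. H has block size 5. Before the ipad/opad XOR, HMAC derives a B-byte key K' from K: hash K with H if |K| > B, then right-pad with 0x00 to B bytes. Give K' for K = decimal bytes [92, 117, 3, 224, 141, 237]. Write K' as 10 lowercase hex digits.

|K| = 6 > B = 5, so first hash the key.
H(K): sum = 92+117+3+224+141+237 = 814 → 03 2e.
Zero-pad H(K) = 03 2e to 5 bytes: K' = 03 2e 00 00 00.

032e000000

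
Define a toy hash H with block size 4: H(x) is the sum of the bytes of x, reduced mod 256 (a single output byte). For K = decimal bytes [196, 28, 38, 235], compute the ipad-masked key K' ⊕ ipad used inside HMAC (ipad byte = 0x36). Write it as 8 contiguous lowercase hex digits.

Key decimal bytes [196, 28, 38, 235] = c4 1c 26 eb is exactly B = 4 bytes: K' = c4 1c 26 eb.
XOR each byte with 0x36: c4⊕36=f2, 1c⊕36=2a, 26⊕36=10, eb⊕36=dd.

f22a10dd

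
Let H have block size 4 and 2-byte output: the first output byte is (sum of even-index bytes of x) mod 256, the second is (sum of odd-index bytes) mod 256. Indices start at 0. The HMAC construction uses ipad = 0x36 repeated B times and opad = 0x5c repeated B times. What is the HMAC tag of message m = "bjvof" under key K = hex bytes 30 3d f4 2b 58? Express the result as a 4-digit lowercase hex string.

Key hex bytes 30 3d f4 2b 58 is 5 bytes > B = 4, so hash it first: H(key) = 7c 68, then zero-pad to 4 bytes: K' = 7c 68 00 00.
K' ⊕ ipad = 4a 5e 36 36.  K' ⊕ opad = 20 34 5c 5c.
Inner input = (K'⊕ipad) ∥ m = 4a 5e 36 36 ∥ 62 6a 76 6f 66.
Inner hash: even-index sum = 446 mod 256 = 190; odd-index sum = 365 mod 256 = 109 → be 6d.
Outer input = (K'⊕opad) ∥ inner = 20 34 5c 5c ∥ be 6d.
Outer hash (tag): even-index sum = 314 mod 256 = 58; odd-index sum = 253 mod 256 = 253 → 3a fd.

3afd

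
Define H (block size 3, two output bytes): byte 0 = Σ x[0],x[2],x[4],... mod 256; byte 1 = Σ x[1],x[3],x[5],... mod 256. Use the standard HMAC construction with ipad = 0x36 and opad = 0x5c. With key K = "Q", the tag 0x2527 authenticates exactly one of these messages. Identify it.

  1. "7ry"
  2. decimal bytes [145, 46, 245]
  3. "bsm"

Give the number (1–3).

Key "Q" = 51 is 1 byte ≤ B = 3; zero-pad to 3 bytes: K' = 51 00 00.
K' ⊕ ipad = 67 36 36; K' ⊕ opad = 0d 5c 5c.
m1: inner = H(67 36 36 37 72 79) = 0f e6; tag = H(0d 5c 5c 0f e6) = 4f6b
m2: inner = H(67 36 36 91 2e f5) = cb bc; tag = H(0d 5c 5c cb bc) = 2527 ← matches
m3: inner = H(67 36 36 62 73 6d) = 10 05; tag = H(0d 5c 5c 10 05) = 6e6c

2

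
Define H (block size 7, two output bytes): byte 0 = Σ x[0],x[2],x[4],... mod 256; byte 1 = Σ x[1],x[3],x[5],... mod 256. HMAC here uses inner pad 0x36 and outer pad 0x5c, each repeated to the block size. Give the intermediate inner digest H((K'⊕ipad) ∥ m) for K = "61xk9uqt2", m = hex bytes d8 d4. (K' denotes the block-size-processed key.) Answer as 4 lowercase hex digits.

Key "61xk9uqt2" = 36 31 78 6b 39 75 71 74 32 is 9 bytes > B = 7, so hash it first: H(key) = 8a 85, then zero-pad to 7 bytes: K' = 8a 85 00 00 00 00 00.
K' ⊕ ipad = bc b3 36 36 36 36 36.
Inner input = bc b3 36 36 36 36 36 ∥ d8 d4.
Inner hash: even-index sum = 562 mod 256 = 50; odd-index sum = 503 mod 256 = 247 → 32 f7.

32f7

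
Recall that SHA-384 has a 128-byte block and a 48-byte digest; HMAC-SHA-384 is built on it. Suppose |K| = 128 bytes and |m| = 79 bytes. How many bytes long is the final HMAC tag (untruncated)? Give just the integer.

48

The tag is one SHA-384 digest: 48 bytes.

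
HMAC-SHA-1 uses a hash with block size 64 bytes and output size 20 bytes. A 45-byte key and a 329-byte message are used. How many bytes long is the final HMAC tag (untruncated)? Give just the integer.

20

The tag is one SHA-1 digest: 20 bytes.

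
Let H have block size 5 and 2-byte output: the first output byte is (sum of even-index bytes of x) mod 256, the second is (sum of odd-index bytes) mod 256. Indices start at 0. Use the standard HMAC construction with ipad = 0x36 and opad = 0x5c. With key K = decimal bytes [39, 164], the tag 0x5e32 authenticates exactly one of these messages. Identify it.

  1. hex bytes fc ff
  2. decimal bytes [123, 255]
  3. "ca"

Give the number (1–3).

3

Key decimal bytes [39, 164] = 27 a4 is 2 bytes ≤ B = 5; zero-pad to 5 bytes: K' = 27 a4 00 00 00.
K' ⊕ ipad = 11 92 36 36 36; K' ⊕ opad = 7b f8 5c 5c 5c.
m1: inner = H(11 92 36 36 36 fc ff) = 7c c4; tag = H(7b f8 5c 5c 5c 7c c4) = f7d0
m2: inner = H(11 92 36 36 36 7b ff) = 7c 43; tag = H(7b f8 5c 5c 5c 7c 43) = 76d0
m3: inner = H(11 92 36 36 36 63 61) = de 2b; tag = H(7b f8 5c 5c 5c de 2b) = 5e32 ← matches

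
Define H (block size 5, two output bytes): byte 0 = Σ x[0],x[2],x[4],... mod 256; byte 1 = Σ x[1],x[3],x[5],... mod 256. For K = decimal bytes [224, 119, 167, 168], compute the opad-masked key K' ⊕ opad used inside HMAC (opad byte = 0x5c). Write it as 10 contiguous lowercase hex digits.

bc2bfbf45c

Key decimal bytes [224, 119, 167, 168] = e0 77 a7 a8 is 4 bytes ≤ B = 5; zero-pad to 5 bytes: K' = e0 77 a7 a8 00.
XOR each byte with 0x5c: e0⊕5c=bc, 77⊕5c=2b, a7⊕5c=fb, a8⊕5c=f4, 00⊕5c=5c.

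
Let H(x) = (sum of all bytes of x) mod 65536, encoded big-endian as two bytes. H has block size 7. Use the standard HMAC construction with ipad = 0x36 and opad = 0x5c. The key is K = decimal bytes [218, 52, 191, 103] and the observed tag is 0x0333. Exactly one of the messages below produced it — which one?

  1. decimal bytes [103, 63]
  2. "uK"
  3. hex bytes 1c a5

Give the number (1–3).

Key decimal bytes [218, 52, 191, 103] = da 34 bf 67 is 4 bytes ≤ B = 7; zero-pad to 7 bytes: K' = da 34 bf 67 00 00 00.
K' ⊕ ipad = ec 02 89 51 36 36 36; K' ⊕ opad = 86 68 e3 3b 5c 5c 5c.
m1: inner = H(ec 02 89 51 36 36 36 67 3f) = 03 10; tag = H(86 68 e3 3b 5c 5c 5c 03 10) = 0333 ← matches
m2: inner = H(ec 02 89 51 36 36 36 75 4b) = 03 2a; tag = H(86 68 e3 3b 5c 5c 5c 03 2a) = 034d
m3: inner = H(ec 02 89 51 36 36 36 1c a5) = 03 2b; tag = H(86 68 e3 3b 5c 5c 5c 03 2b) = 034e

1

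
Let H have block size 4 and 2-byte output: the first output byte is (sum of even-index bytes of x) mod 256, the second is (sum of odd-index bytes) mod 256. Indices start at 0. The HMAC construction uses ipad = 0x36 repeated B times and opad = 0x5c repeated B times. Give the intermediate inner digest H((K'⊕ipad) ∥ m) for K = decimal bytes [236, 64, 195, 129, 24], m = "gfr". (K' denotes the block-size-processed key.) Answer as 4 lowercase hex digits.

Key decimal bytes [236, 64, 195, 129, 24] = ec 40 c3 81 18 is 5 bytes > B = 4, so hash it first: H(key) = c7 c1, then zero-pad to 4 bytes: K' = c7 c1 00 00.
K' ⊕ ipad = f1 f7 36 36.
Inner input = f1 f7 36 36 ∥ 67 66 72.
Inner hash: even-index sum = 512 mod 256 = 0; odd-index sum = 403 mod 256 = 147 → 00 93.

0093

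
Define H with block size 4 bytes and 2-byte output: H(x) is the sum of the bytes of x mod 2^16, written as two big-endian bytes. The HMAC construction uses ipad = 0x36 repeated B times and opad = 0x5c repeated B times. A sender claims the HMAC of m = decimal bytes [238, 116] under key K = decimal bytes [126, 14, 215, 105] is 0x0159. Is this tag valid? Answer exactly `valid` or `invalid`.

valid

Key decimal bytes [126, 14, 215, 105] = 7e 0e d7 69 is exactly B = 4 bytes: K' = 7e 0e d7 69.
K' ⊕ ipad = 48 38 e1 5f; K' ⊕ opad = 22 52 8b 35.
Inner hash: sum = 72+56+225+95+238+116 = 802 → 03 22.
Outer hash (recomputed tag): sum = 34+82+139+53+3+34 = 345 → 01 59.
Recomputed tag = 0159; claimed = 0159 → match.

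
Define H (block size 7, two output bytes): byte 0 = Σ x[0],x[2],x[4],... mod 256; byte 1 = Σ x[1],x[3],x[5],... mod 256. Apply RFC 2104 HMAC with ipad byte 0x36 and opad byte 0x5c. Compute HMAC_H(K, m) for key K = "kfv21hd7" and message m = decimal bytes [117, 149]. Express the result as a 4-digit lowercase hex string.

209a

Key "kfv21hd7" = 6b 66 76 32 31 68 64 37 is 8 bytes > B = 7, so hash it first: H(key) = 76 37, then zero-pad to 7 bytes: K' = 76 37 00 00 00 00 00.
K' ⊕ ipad = 40 01 36 36 36 36 36.  K' ⊕ opad = 2a 6b 5c 5c 5c 5c 5c.
Inner input = (K'⊕ipad) ∥ m = 40 01 36 36 36 36 36 ∥ 75 95.
Inner hash: even-index sum = 375 mod 256 = 119; odd-index sum = 226 mod 256 = 226 → 77 e2.
Outer input = (K'⊕opad) ∥ inner = 2a 6b 5c 5c 5c 5c 5c ∥ 77 e2.
Outer hash (tag): even-index sum = 544 mod 256 = 32; odd-index sum = 410 mod 256 = 154 → 20 9a.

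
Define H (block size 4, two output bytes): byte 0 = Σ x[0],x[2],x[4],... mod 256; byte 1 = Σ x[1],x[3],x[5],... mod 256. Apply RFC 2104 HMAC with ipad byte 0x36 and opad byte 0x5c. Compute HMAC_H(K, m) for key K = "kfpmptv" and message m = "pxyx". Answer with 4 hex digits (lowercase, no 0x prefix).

Key "kfpmptv" = 6b 66 70 6d 70 74 76 is 7 bytes > B = 4, so hash it first: H(key) = c1 47, then zero-pad to 4 bytes: K' = c1 47 00 00.
K' ⊕ ipad = f7 71 36 36.  K' ⊕ opad = 9d 1b 5c 5c.
Inner input = (K'⊕ipad) ∥ m = f7 71 36 36 ∥ 70 78 79 78.
Inner hash: even-index sum = 534 mod 256 = 22; odd-index sum = 407 mod 256 = 151 → 16 97.
Outer input = (K'⊕opad) ∥ inner = 9d 1b 5c 5c ∥ 16 97.
Outer hash (tag): even-index sum = 271 mod 256 = 15; odd-index sum = 270 mod 256 = 14 → 0f 0e.

0f0e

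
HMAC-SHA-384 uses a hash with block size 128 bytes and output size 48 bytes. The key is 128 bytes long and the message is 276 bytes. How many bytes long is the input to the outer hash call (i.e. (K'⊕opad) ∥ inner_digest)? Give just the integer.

176

Key is 128 ≤ 128 bytes, zero-padded: |K'| = 128.
Outer input = (K'⊕opad) ∥ H(inner) → 128 + 48 = 176 bytes.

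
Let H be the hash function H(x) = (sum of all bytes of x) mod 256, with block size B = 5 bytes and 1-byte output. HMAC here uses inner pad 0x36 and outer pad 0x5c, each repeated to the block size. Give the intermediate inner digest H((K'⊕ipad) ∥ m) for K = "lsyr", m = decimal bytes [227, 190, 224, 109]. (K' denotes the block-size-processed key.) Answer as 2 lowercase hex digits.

56

Key "lsyr" = 6c 73 79 72 is 4 bytes ≤ B = 5; zero-pad to 5 bytes: K' = 6c 73 79 72 00.
K' ⊕ ipad = 5a 45 4f 44 36.
Inner input = 5a 45 4f 44 36 ∥ e3 be e0 6d.
Inner hash: sum = 90+69+79+68+54+227+190+224+109 = 1110; mod 256 = 86 → 56.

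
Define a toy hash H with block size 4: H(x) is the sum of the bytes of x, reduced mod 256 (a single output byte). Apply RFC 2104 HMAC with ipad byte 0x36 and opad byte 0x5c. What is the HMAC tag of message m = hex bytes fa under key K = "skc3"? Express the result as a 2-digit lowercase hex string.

0a

Key "skc3" = 73 6b 63 33 is exactly B = 4 bytes: K' = 73 6b 63 33.
K' ⊕ ipad = 45 5d 55 05.  K' ⊕ opad = 2f 37 3f 6f.
Inner input = (K'⊕ipad) ∥ m = 45 5d 55 05 ∥ fa.
Inner hash: sum = 69+93+85+5+250 = 502; mod 256 = 246 → f6.
Outer input = (K'⊕opad) ∥ inner = 2f 37 3f 6f ∥ f6.
Outer hash (tag): sum = 47+55+63+111+246 = 522; mod 256 = 10 → 0a.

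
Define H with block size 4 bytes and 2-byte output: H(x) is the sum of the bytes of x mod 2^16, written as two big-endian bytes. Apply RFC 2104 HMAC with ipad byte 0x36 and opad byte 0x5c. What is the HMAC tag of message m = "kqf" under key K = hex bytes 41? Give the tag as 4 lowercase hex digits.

018e

Key hex bytes 41 is 1 byte ≤ B = 4; zero-pad to 4 bytes: K' = 41 00 00 00.
K' ⊕ ipad = 77 36 36 36.  K' ⊕ opad = 1d 5c 5c 5c.
Inner input = (K'⊕ipad) ∥ m = 77 36 36 36 ∥ 6b 71 66.
Inner hash: sum = 119+54+54+54+107+113+102 = 603 → 02 5b.
Outer input = (K'⊕opad) ∥ inner = 1d 5c 5c 5c ∥ 02 5b.
Outer hash (tag): sum = 29+92+92+92+2+91 = 398 → 01 8e.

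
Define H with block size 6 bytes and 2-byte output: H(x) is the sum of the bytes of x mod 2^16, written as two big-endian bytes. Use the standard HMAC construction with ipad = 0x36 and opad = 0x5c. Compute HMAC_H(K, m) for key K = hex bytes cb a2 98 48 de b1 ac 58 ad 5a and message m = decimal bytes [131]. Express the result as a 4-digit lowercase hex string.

Key hex bytes cb a2 98 48 de b1 ac 58 ad 5a is 10 bytes > B = 6, so hash it first: H(key) = 05 e7, then zero-pad to 6 bytes: K' = 05 e7 00 00 00 00.
K' ⊕ ipad = 33 d1 36 36 36 36.  K' ⊕ opad = 59 bb 5c 5c 5c 5c.
Inner input = (K'⊕ipad) ∥ m = 33 d1 36 36 36 36 ∥ 83.
Inner hash: sum = 51+209+54+54+54+54+131 = 607 → 02 5f.
Outer input = (K'⊕opad) ∥ inner = 59 bb 5c 5c 5c 5c ∥ 02 5f.
Outer hash (tag): sum = 89+187+92+92+92+92+2+95 = 741 → 02 e5.

02e5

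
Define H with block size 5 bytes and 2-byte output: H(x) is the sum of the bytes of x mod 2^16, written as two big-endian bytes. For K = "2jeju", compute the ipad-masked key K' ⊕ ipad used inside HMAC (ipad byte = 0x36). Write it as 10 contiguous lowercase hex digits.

Key "2jeju" = 32 6a 65 6a 75 is exactly B = 5 bytes: K' = 32 6a 65 6a 75.
XOR each byte with 0x36: 32⊕36=04, 6a⊕36=5c, 65⊕36=53, 6a⊕36=5c, 75⊕36=43.

045c535c43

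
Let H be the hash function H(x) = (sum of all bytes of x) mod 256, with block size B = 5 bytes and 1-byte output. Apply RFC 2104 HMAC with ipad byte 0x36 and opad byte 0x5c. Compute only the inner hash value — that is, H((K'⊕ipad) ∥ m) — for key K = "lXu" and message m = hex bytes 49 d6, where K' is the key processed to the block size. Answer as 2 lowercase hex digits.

Key "lXu" = 6c 58 75 is 3 bytes ≤ B = 5; zero-pad to 5 bytes: K' = 6c 58 75 00 00.
K' ⊕ ipad = 5a 6e 43 36 36.
Inner input = 5a 6e 43 36 36 ∥ 49 d6.
Inner hash: sum = 90+110+67+54+54+73+214 = 662; mod 256 = 150 → 96.

96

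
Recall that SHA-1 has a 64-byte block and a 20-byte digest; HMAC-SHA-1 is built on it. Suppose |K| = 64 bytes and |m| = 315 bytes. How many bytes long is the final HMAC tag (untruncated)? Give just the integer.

The tag is one SHA-1 digest: 20 bytes.

20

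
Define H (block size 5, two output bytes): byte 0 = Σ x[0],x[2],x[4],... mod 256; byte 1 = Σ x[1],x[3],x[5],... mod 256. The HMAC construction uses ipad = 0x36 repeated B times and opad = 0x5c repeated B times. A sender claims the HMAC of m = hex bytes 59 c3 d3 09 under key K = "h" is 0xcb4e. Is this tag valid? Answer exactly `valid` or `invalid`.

Key "h" = 68 is 1 byte ≤ B = 5; zero-pad to 5 bytes: K' = 68 00 00 00 00.
K' ⊕ ipad = 5e 36 36 36 36; K' ⊕ opad = 34 5c 5c 5c 5c.
Inner hash: even-index sum = 406 mod 256 = 150; odd-index sum = 408 mod 256 = 152 → 96 98.
Outer hash (recomputed tag): even-index sum = 388 mod 256 = 132; odd-index sum = 334 mod 256 = 78 → 84 4e.
Recomputed tag = 844e; claimed = cb4e → mismatch.

invalid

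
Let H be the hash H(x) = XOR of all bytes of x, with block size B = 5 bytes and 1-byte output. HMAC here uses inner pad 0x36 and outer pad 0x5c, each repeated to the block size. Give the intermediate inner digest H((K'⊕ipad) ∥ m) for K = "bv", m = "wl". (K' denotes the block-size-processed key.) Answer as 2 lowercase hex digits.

39

Key "bv" = 62 76 is 2 bytes ≤ B = 5; zero-pad to 5 bytes: K' = 62 76 00 00 00.
K' ⊕ ipad = 54 40 36 36 36.
Inner input = 54 40 36 36 36 ∥ 77 6c.
Inner hash: XOR 54⊕40⊕36⊕36⊕36⊕77⊕6c = 39.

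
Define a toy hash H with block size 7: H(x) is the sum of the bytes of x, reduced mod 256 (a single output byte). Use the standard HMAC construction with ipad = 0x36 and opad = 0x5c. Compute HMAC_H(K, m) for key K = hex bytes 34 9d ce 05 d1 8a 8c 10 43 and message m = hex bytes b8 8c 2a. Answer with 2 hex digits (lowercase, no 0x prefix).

Key hex bytes 34 9d ce 05 d1 8a 8c 10 43 is 9 bytes > B = 7, so hash it first: H(key) = de, then zero-pad to 7 bytes: K' = de 00 00 00 00 00 00.
K' ⊕ ipad = e8 36 36 36 36 36 36.  K' ⊕ opad = 82 5c 5c 5c 5c 5c 5c.
Inner input = (K'⊕ipad) ∥ m = e8 36 36 36 36 36 36 ∥ b8 8c 2a.
Inner hash: sum = 232+54+54+54+54+54+54+184+140+42 = 922; mod 256 = 154 → 9a.
Outer input = (K'⊕opad) ∥ inner = 82 5c 5c 5c 5c 5c 5c ∥ 9a.
Outer hash (tag): sum = 130+92+92+92+92+92+92+154 = 836; mod 256 = 68 → 44.

44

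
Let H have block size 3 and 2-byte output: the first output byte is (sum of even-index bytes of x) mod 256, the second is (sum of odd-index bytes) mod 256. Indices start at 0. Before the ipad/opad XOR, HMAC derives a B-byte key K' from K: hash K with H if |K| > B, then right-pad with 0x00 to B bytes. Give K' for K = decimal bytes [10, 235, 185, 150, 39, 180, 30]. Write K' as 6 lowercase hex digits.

|K| = 7 > B = 3, so first hash the key.
H(K): even-index sum = 264 mod 256 = 8; odd-index sum = 565 mod 256 = 53 → 08 35.
Zero-pad H(K) = 08 35 to 3 bytes: K' = 08 35 00.

083500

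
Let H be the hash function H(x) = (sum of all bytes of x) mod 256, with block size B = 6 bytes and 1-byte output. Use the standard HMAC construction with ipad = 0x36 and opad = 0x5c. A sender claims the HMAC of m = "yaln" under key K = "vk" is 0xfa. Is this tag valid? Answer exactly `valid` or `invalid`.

valid

Key "vk" = 76 6b is 2 bytes ≤ B = 6; zero-pad to 6 bytes: K' = 76 6b 00 00 00 00.
K' ⊕ ipad = 40 5d 36 36 36 36; K' ⊕ opad = 2a 37 5c 5c 5c 5c.
Inner hash: sum = 64+93+54+54+54+54+121+97+108+110 = 809; mod 256 = 41 → 29.
Outer hash (recomputed tag): sum = 42+55+92+92+92+92+41 = 506; mod 256 = 250 → fa.
Recomputed tag = fa; claimed = fa → match.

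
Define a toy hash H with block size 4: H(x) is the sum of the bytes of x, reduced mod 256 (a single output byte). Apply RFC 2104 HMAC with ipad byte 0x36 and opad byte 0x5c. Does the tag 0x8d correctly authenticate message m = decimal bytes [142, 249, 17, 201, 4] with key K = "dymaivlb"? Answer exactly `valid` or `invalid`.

Key "dymaivlb" = 64 79 6d 61 69 76 6c 62 is 8 bytes > B = 4, so hash it first: H(key) = 58, then zero-pad to 4 bytes: K' = 58 00 00 00.
K' ⊕ ipad = 6e 36 36 36; K' ⊕ opad = 04 5c 5c 5c.
Inner hash: sum = 110+54+54+54+142+249+17+201+4 = 885; mod 256 = 117 → 75.
Outer hash (recomputed tag): sum = 4+92+92+92+117 = 397; mod 256 = 141 → 8d.
Recomputed tag = 8d; claimed = 8d → match.

valid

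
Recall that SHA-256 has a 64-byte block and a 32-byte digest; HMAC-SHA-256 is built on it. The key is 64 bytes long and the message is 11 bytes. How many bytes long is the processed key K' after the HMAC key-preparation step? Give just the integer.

Key is 64 ≤ 64 bytes, zero-padded: |K'| = 64.

64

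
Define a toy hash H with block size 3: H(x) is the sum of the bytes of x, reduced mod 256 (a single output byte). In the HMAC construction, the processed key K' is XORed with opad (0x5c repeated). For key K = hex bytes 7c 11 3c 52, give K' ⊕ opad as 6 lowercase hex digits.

475c5c

Key hex bytes 7c 11 3c 52 is 4 bytes > B = 3, so hash it first: H(key) = 1b, then zero-pad to 3 bytes: K' = 1b 00 00.
XOR each byte with 0x5c: 1b⊕5c=47, 00⊕5c=5c, 00⊕5c=5c.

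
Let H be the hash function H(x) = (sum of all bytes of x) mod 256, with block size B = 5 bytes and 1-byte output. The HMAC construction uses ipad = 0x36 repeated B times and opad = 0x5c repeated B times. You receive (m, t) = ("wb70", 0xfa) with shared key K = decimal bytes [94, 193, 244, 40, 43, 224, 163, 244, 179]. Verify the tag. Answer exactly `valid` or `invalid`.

Key decimal bytes [94, 193, 244, 40, 43, 224, 163, 244, 179] = 5e c1 f4 28 2b e0 a3 f4 b3 is 9 bytes > B = 5, so hash it first: H(key) = 90, then zero-pad to 5 bytes: K' = 90 00 00 00 00.
K' ⊕ ipad = a6 36 36 36 36; K' ⊕ opad = cc 5c 5c 5c 5c.
Inner hash: sum = 166+54+54+54+54+119+98+55+48 = 702; mod 256 = 190 → be.
Outer hash (recomputed tag): sum = 204+92+92+92+92+190 = 762; mod 256 = 250 → fa.
Recomputed tag = fa; claimed = fa → match.

valid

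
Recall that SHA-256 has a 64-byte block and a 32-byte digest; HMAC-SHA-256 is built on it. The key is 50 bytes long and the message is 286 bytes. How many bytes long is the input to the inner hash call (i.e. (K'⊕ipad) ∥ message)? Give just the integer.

350

Key is 50 ≤ 64 bytes, zero-padded: |K'| = 64.
Inner input = (K'⊕ipad) ∥ m → 64 + 286 = 350 bytes.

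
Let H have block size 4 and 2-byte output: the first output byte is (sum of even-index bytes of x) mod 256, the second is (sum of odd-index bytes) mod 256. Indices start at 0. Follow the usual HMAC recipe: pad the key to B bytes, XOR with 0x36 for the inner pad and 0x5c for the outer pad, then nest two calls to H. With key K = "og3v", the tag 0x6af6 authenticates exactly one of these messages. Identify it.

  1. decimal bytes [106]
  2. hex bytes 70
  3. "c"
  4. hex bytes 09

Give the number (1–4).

1

Key "og3v" = 6f 67 33 76 is exactly B = 4 bytes: K' = 6f 67 33 76.
K' ⊕ ipad = 59 51 05 40; K' ⊕ opad = 33 3b 6f 2a.
m1: inner = H(59 51 05 40 6a) = c8 91; tag = H(33 3b 6f 2a c8 91) = 6af6 ← matches
m2: inner = H(59 51 05 40 70) = ce 91; tag = H(33 3b 6f 2a ce 91) = 70f6
m3: inner = H(59 51 05 40 63) = c1 91; tag = H(33 3b 6f 2a c1 91) = 63f6
m4: inner = H(59 51 05 40 09) = 67 91; tag = H(33 3b 6f 2a 67 91) = 09f6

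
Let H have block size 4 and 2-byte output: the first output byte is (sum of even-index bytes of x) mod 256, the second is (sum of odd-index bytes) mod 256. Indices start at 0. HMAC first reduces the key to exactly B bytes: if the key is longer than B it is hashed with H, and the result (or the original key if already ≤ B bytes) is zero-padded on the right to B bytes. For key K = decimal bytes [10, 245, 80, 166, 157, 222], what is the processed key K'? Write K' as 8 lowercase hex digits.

f7790000

|K| = 6 > B = 4, so first hash the key.
H(K): even-index sum = 247 mod 256 = 247; odd-index sum = 633 mod 256 = 121 → f7 79.
Zero-pad H(K) = f7 79 to 4 bytes: K' = f7 79 00 00.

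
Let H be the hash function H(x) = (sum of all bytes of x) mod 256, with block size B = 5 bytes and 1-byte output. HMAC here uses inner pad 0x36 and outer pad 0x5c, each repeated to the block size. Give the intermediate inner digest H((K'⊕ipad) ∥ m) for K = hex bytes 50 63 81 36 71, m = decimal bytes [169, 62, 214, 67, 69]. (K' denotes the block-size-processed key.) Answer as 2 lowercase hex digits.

fe

Key hex bytes 50 63 81 36 71 is exactly B = 5 bytes: K' = 50 63 81 36 71.
K' ⊕ ipad = 66 55 b7 00 47.
Inner input = 66 55 b7 00 47 ∥ a9 3e d6 43 45.
Inner hash: sum = 102+85+183+0+71+169+62+214+67+69 = 1022; mod 256 = 254 → fe.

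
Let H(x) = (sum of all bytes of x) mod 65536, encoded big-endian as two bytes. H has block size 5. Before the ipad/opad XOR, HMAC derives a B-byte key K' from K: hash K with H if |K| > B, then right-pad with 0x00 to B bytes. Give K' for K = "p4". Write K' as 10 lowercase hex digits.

Key "p4" = 70 34 is 2 bytes ≤ B = 5; zero-pad to 5 bytes: K' = 70 34 00 00 00.

7034000000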